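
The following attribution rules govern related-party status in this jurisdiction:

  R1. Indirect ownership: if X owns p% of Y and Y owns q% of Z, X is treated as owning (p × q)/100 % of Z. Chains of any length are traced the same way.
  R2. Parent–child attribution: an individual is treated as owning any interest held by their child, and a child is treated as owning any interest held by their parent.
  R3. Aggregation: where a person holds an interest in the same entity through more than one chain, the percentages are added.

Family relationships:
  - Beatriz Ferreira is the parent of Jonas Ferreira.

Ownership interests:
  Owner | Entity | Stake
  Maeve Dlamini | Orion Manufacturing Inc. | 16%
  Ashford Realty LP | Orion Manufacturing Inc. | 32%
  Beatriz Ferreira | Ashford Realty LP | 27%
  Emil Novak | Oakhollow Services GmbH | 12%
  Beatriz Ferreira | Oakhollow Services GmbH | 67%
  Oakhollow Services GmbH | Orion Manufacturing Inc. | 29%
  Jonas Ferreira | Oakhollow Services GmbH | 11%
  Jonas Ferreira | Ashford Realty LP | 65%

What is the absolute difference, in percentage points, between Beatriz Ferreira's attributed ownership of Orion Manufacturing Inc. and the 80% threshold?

27.94

By parent–child attribution (R2), Beatriz Ferreira is treated as also owning Jonas Ferreira's interest in Ashford Realty LP, giving 27% + 65% = 92%.
By parent–child attribution (R2), Beatriz Ferreira is treated as also owning Jonas Ferreira's interest in Oakhollow Services GmbH, giving 67% + 11% = 78%.
Chain via Ashford Realty LP (R1): 92% × 32% = 29.44% of Orion Manufacturing Inc.
Chain via Oakhollow Services GmbH (R1): 78% × 29% = 22.62% of Orion Manufacturing Inc.
Aggregating (R3): 29.44% + 22.62% = 52.06%.
52.06% falls short of the 80% threshold by 27.94 percentage points.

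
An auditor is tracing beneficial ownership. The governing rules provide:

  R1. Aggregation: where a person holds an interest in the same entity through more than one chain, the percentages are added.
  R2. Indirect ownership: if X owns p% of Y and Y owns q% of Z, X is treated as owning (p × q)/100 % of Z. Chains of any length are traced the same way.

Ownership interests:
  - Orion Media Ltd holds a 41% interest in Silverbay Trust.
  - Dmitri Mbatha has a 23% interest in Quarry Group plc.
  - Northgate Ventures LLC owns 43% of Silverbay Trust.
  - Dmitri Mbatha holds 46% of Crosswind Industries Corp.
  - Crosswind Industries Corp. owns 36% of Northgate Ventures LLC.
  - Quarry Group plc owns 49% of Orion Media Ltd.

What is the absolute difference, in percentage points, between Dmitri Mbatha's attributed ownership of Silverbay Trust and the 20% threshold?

Chain via Quarry Group plc → Orion Media Ltd (R2): 23% × 49% × 41% = 4.6207% of Silverbay Trust.
Chain via Crosswind Industries Corp. → Northgate Ventures LLC (R2): 46% × 36% × 43% = 7.1208% of Silverbay Trust.
Aggregating (R1): 4.6207% + 7.1208% = 11.7415%.
11.7415% falls short of the 20% threshold by 8.2585 percentage points.

8.2585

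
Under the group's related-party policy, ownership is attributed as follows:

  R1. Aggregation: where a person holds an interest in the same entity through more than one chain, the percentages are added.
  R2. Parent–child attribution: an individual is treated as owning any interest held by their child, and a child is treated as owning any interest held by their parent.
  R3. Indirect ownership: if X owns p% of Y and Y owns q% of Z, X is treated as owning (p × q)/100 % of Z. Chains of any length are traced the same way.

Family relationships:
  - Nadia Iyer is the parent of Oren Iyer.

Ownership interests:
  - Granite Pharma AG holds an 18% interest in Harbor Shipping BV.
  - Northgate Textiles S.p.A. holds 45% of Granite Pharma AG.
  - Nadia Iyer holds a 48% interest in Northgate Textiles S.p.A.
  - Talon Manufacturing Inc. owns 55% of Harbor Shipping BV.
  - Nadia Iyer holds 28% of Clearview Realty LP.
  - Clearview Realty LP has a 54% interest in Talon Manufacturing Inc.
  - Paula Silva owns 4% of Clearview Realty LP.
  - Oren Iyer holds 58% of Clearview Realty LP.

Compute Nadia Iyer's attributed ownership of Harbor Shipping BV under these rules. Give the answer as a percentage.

By parent–child attribution (R2), Nadia Iyer is treated as also owning Oren Iyer's interest in Clearview Realty LP, giving 28% + 58% = 86%.
Chain via Northgate Textiles S.p.A. → Granite Pharma AG (R3): 48% × 45% × 18% = 3.888% of Harbor Shipping BV.
Chain via Clearview Realty LP → Talon Manufacturing Inc. (R3): 86% × 54% × 55% = 25.542% of Harbor Shipping BV.
Aggregating (R1): 3.888% + 25.542% = 29.43%.

29.43%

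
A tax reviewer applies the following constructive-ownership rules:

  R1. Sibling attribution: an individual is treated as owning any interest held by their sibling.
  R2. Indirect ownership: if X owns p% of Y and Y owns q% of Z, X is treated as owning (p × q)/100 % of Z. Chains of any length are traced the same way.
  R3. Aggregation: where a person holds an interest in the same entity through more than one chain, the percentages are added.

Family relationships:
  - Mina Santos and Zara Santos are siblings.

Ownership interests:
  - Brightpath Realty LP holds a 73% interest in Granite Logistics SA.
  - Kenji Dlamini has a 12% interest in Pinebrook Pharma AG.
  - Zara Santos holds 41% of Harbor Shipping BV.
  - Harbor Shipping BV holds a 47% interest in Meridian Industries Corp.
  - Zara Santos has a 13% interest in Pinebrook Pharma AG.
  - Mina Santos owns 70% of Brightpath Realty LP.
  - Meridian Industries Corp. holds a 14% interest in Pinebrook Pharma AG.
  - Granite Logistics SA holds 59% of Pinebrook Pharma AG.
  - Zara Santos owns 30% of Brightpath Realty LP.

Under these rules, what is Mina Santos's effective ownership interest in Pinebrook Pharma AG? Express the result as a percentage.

By sibling attribution (R1), Mina Santos is treated as also owning Zara Santos's interest in Brightpath Realty LP, giving 70% + 30% = 100%.
By sibling attribution (R1), Mina Santos is treated as owning Zara Santos's 41% interest in Harbor Shipping BV.
By sibling attribution (R1), Mina Santos is treated as owning Zara Santos's 13% interest in Pinebrook Pharma AG.
Chain via Brightpath Realty LP → Granite Logistics SA (R2): 100% × 73% × 59% = 43.07% of Pinebrook Pharma AG.
Chain via Harbor Shipping BV → Meridian Industries Corp. (R2): 41% × 47% × 14% = 2.6978% of Pinebrook Pharma AG.
Direct interest in Pinebrook Pharma AG: 13%.
Aggregating (R3): 43.07% + 2.6978% + 13% = 58.7678%.

58.7678%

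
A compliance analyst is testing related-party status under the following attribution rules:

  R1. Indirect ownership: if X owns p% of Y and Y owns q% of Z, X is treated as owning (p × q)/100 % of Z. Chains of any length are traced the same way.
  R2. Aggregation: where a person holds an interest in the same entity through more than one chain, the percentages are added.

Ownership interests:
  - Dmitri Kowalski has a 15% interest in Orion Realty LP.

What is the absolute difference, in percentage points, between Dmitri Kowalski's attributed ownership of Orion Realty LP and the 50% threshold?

Direct interest in Orion Realty LP: 15%.
15% falls short of the 50% threshold by 35 percentage points.

35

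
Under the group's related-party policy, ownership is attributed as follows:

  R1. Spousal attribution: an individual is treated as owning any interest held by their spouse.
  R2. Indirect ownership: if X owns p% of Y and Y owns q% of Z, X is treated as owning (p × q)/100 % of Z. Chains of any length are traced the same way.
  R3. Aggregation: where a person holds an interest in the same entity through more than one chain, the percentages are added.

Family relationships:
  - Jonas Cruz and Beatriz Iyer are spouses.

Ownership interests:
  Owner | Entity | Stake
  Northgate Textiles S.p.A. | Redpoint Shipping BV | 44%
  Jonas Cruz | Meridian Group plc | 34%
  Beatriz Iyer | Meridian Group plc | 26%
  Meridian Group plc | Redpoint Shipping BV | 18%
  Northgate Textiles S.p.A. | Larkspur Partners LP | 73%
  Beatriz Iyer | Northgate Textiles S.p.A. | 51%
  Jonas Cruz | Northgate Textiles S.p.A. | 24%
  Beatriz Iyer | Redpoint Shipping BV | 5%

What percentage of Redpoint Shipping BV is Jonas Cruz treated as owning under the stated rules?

48.8%

By spousal attribution (R1), Jonas Cruz is treated as also owning Beatriz Iyer's interest in Meridian Group plc, giving 34% + 26% = 60%.
By spousal attribution (R1), Jonas Cruz is treated as also owning Beatriz Iyer's interest in Northgate Textiles S.p.A, giving 24% + 51% = 75%.
By spousal attribution (R1), Jonas Cruz is treated as owning Beatriz Iyer's 5% interest in Redpoint Shipping BV.
Chain via Meridian Group plc (R2): 60% × 18% = 10.8% of Redpoint Shipping BV.
Chain via Northgate Textiles S.p.A. (R2): 75% × 44% = 33% of Redpoint Shipping BV.
Direct interest in Redpoint Shipping BV: 5%.
Aggregating (R3): 10.8% + 33% + 5% = 48.8%.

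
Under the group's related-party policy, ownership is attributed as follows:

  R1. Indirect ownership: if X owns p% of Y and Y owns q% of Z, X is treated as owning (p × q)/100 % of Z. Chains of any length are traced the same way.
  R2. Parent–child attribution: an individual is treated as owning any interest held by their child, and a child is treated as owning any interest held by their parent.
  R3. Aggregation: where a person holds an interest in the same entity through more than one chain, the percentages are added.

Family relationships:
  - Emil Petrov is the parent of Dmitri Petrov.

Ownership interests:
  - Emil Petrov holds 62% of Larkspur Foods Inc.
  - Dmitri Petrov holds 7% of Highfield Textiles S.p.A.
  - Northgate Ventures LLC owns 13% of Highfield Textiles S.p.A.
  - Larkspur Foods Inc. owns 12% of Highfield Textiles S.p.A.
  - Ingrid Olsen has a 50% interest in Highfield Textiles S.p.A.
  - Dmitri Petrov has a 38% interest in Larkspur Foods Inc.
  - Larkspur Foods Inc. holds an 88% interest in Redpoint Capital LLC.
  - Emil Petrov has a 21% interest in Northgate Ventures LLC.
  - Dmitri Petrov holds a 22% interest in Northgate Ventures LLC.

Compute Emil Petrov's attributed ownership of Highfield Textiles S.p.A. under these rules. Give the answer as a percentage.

By parent–child attribution (R2), Emil Petrov is treated as also owning Dmitri Petrov's interest in Larkspur Foods Inc, giving 62% + 38% = 100%.
By parent–child attribution (R2), Emil Petrov is treated as also owning Dmitri Petrov's interest in Northgate Ventures LLC, giving 21% + 22% = 43%.
By parent–child attribution (R2), Emil Petrov is treated as owning Dmitri Petrov's 7% interest in Highfield Textiles S.p.A.
Chain via Larkspur Foods Inc. (R1): 100% × 12% = 12% of Highfield Textiles S.p.A.
Chain via Northgate Ventures LLC (R1): 43% × 13% = 5.59% of Highfield Textiles S.p.A.
Direct interest in Highfield Textiles S.p.A: 7%.
Aggregating (R3): 12% + 5.59% + 7% = 24.59%.

24.59%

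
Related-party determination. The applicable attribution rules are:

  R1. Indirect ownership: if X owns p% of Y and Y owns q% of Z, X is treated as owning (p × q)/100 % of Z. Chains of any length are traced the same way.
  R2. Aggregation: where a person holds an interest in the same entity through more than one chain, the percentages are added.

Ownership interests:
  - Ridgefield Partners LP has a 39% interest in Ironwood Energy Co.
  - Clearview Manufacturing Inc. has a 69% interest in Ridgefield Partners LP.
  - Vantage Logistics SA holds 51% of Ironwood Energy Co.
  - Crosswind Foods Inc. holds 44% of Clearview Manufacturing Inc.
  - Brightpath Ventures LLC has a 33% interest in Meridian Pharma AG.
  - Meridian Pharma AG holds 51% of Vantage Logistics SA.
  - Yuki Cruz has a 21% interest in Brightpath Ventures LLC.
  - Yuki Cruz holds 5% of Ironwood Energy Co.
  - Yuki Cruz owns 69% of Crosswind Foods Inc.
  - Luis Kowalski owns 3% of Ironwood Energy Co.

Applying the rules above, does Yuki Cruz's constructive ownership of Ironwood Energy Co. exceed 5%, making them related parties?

Yes

Chain via Crosswind Foods Inc. → Clearview Manufacturing Inc. → Ridgefield Partners LP (R1): 69% × 44% × 69% × 39% = 8.169876% of Ironwood Energy Co.
Chain via Brightpath Ventures LLC → Meridian Pharma AG → Vantage Logistics SA (R1): 21% × 33% × 51% × 51% = 1.802493% of Ironwood Energy Co.
Direct interest in Ironwood Energy Co: 5%.
Aggregating (R2): 8.169876% + 1.802493% + 5% = 14.972369%.
14.972369% exceeds the 5% threshold, so Yuki is a related party to Ironwood Energy Co.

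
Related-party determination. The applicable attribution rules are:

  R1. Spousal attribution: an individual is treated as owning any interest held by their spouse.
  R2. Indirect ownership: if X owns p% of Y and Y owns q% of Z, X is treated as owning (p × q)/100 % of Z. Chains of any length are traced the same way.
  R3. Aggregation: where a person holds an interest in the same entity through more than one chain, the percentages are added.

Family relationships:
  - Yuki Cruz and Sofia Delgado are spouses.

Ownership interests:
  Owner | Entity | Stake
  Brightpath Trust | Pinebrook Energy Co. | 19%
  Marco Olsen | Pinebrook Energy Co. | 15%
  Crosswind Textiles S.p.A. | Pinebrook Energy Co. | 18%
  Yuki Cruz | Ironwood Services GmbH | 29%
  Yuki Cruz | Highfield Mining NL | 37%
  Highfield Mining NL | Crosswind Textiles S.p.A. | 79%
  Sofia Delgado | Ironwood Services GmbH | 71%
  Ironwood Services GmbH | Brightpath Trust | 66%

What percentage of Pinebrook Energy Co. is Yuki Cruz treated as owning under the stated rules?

17.8014%

By spousal attribution (R1), Yuki Cruz is treated as also owning Sofia Delgado's interest in Ironwood Services GmbH, giving 29% + 71% = 100%.
Chain via Highfield Mining NL → Crosswind Textiles S.p.A. (R2): 37% × 79% × 18% = 5.2614% of Pinebrook Energy Co.
Chain via Ironwood Services GmbH → Brightpath Trust (R2): 100% × 66% × 19% = 12.54% of Pinebrook Energy Co.
Aggregating (R3): 5.2614% + 12.54% = 17.8014%.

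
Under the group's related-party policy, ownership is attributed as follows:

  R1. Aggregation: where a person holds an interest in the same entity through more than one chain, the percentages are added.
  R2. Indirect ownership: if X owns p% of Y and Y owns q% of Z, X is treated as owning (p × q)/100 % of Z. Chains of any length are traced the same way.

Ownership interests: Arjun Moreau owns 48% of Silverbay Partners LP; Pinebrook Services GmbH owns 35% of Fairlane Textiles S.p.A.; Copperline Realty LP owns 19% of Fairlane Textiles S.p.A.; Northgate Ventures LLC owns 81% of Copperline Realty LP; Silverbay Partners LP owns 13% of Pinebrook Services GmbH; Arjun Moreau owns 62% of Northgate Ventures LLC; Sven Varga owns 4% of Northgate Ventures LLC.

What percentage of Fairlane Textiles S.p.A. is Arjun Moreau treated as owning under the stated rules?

11.7258%

Chain via Silverbay Partners LP → Pinebrook Services GmbH (R2): 48% × 13% × 35% = 2.184% of Fairlane Textiles S.p.A.
Chain via Northgate Ventures LLC → Copperline Realty LP (R2): 62% × 81% × 19% = 9.5418% of Fairlane Textiles S.p.A.
Aggregating (R1): 2.184% + 9.5418% = 11.7258%.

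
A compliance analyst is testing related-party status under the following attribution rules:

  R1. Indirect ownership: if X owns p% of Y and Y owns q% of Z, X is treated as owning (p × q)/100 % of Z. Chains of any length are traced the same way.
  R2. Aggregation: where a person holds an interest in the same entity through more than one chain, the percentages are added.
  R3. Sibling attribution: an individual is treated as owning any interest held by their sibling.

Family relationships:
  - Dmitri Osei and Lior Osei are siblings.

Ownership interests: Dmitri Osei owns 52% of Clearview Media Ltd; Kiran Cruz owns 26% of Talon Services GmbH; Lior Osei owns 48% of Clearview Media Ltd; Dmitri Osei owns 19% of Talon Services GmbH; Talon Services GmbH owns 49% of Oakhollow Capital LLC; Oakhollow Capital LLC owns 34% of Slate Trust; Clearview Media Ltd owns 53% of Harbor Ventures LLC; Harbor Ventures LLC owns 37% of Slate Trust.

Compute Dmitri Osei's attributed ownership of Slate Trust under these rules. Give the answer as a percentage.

22.7754%

By sibling attribution (R3), Dmitri Osei is treated as also owning Lior Osei's interest in Clearview Media Ltd, giving 52% + 48% = 100%.
Chain via Talon Services GmbH → Oakhollow Capital LLC (R1): 19% × 49% × 34% = 3.1654% of Slate Trust.
Chain via Clearview Media Ltd → Harbor Ventures LLC (R1): 100% × 53% × 37% = 19.61% of Slate Trust.
Aggregating (R2): 3.1654% + 19.61% = 22.7754%.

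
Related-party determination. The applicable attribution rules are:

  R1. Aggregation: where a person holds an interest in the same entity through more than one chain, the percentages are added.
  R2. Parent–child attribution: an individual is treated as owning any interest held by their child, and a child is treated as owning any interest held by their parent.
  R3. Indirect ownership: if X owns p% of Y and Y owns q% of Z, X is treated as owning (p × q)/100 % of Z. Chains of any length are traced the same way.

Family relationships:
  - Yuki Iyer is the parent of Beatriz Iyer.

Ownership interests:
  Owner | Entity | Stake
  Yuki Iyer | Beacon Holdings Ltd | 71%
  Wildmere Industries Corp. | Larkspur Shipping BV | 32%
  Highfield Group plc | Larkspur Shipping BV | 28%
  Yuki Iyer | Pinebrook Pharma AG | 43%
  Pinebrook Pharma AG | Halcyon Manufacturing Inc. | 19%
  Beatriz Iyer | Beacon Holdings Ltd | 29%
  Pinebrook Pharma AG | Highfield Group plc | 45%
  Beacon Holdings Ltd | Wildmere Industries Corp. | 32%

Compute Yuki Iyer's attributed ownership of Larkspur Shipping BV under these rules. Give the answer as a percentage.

15.658%

By parent–child attribution (R2), Yuki Iyer is treated as also owning Beatriz Iyer's interest in Beacon Holdings Ltd, giving 71% + 29% = 100%.
Chain via Beacon Holdings Ltd → Wildmere Industries Corp. (R3): 100% × 32% × 32% = 10.24% of Larkspur Shipping BV.
Chain via Pinebrook Pharma AG → Highfield Group plc (R3): 43% × 45% × 28% = 5.418% of Larkspur Shipping BV.
Aggregating (R1): 10.24% + 5.418% = 15.658%.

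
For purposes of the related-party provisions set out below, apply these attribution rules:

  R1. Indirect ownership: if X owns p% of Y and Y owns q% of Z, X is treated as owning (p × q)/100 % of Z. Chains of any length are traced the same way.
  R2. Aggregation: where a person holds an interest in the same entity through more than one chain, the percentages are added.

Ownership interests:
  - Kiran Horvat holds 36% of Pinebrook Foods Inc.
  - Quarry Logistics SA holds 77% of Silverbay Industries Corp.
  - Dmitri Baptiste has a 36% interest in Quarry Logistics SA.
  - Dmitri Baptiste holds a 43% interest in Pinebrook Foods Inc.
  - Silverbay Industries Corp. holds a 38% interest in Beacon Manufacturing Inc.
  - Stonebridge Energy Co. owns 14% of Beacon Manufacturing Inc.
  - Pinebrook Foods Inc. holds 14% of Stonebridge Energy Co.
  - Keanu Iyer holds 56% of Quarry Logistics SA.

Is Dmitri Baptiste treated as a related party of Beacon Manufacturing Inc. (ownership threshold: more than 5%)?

Yes

Chain via Quarry Logistics SA → Silverbay Industries Corp. (R1): 36% × 77% × 38% = 10.5336% of Beacon Manufacturing Inc.
Chain via Pinebrook Foods Inc. → Stonebridge Energy Co. (R1): 43% × 14% × 14% = 0.8428% of Beacon Manufacturing Inc.
Aggregating (R2): 10.5336% + 0.8428% = 11.3764%.
11.3764% exceeds the 5% threshold, so Dmitri is a related party to Beacon Manufacturing Inc.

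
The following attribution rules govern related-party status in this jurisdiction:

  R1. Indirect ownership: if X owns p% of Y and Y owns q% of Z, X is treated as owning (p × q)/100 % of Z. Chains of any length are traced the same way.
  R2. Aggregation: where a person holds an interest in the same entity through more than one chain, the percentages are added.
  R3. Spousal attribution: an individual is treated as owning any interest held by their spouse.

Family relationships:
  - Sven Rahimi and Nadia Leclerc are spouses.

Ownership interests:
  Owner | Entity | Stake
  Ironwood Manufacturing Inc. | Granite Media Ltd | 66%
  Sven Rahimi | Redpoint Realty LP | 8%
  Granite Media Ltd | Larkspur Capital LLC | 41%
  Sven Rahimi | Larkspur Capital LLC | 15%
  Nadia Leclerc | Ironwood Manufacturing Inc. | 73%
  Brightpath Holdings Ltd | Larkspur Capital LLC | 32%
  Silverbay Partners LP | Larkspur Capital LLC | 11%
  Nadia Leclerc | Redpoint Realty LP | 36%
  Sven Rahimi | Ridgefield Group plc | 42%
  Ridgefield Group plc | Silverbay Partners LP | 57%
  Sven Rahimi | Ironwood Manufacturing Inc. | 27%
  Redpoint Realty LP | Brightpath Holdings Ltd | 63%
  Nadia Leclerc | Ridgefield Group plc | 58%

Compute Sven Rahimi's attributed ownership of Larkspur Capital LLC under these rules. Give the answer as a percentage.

By spousal attribution (R3), Sven Rahimi is treated as also owning Nadia Leclerc's interest in Redpoint Realty LP, giving 8% + 36% = 44%.
By spousal attribution (R3), Sven Rahimi is treated as also owning Nadia Leclerc's interest in Ironwood Manufacturing Inc, giving 27% + 73% = 100%.
By spousal attribution (R3), Sven Rahimi is treated as also owning Nadia Leclerc's interest in Ridgefield Group plc, giving 42% + 58% = 100%.
Chain via Redpoint Realty LP → Brightpath Holdings Ltd (R1): 44% × 63% × 32% = 8.8704% of Larkspur Capital LLC.
Chain via Ironwood Manufacturing Inc. → Granite Media Ltd (R1): 100% × 66% × 41% = 27.06% of Larkspur Capital LLC.
Chain via Ridgefield Group plc → Silverbay Partners LP (R1): 100% × 57% × 11% = 6.27% of Larkspur Capital LLC.
Direct interest in Larkspur Capital LLC: 15%.
Aggregating (R2): 8.8704% + 27.06% + 6.27% + 15% = 57.2004%.

57.2004%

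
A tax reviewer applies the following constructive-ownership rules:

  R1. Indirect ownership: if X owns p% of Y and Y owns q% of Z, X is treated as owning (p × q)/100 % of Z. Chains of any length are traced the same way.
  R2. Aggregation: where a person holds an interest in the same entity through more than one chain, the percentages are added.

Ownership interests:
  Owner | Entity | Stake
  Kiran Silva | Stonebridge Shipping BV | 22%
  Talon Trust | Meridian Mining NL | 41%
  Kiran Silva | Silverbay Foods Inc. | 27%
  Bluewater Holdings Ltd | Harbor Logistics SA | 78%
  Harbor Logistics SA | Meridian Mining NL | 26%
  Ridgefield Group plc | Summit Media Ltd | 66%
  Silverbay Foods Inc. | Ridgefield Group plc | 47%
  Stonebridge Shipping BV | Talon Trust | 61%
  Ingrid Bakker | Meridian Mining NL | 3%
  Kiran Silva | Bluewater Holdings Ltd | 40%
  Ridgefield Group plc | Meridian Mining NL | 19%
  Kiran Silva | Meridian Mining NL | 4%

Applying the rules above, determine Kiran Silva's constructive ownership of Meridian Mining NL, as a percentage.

20.0253%

Chain via Bluewater Holdings Ltd → Harbor Logistics SA (R1): 40% × 78% × 26% = 8.112% of Meridian Mining NL.
Chain via Silverbay Foods Inc. → Ridgefield Group plc (R1): 27% × 47% × 19% = 2.4111% of Meridian Mining NL.
Chain via Stonebridge Shipping BV → Talon Trust (R1): 22% × 61% × 41% = 5.5022% of Meridian Mining NL.
Direct interest in Meridian Mining NL: 4%.
Aggregating (R2): 8.112% + 2.4111% + 5.5022% + 4% = 20.0253%.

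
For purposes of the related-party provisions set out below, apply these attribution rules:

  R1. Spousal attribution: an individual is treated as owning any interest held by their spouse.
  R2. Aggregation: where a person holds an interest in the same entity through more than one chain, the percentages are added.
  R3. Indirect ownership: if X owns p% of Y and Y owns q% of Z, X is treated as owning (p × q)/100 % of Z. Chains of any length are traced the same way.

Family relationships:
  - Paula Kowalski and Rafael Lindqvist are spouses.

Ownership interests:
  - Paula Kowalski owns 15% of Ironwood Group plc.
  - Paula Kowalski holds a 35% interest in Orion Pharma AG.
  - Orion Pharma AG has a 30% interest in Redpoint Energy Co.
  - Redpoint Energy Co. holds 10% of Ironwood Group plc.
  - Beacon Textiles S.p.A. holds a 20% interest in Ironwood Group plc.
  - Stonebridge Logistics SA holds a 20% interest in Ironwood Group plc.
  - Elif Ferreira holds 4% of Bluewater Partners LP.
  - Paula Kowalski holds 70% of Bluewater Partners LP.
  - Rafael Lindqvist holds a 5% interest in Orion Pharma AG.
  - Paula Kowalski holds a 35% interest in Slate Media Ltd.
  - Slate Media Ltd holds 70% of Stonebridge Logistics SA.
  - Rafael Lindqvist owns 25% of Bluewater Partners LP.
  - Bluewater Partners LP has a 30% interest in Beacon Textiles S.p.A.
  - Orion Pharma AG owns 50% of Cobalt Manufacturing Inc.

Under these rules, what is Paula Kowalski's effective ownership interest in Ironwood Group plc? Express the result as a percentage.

By spousal attribution (R1), Paula Kowalski is treated as also owning Rafael Lindqvist's interest in Bluewater Partners LP, giving 70% + 25% = 95%.
By spousal attribution (R1), Paula Kowalski is treated as also owning Rafael Lindqvist's interest in Orion Pharma AG, giving 35% + 5% = 40%.
Chain via Slate Media Ltd → Stonebridge Logistics SA (R3): 35% × 70% × 20% = 4.9% of Ironwood Group plc.
Chain via Bluewater Partners LP → Beacon Textiles S.p.A. (R3): 95% × 30% × 20% = 5.7% of Ironwood Group plc.
Chain via Orion Pharma AG → Redpoint Energy Co. (R3): 40% × 30% × 10% = 1.2% of Ironwood Group plc.
Direct interest in Ironwood Group plc: 15%.
Aggregating (R2): 4.9% + 5.7% + 1.2% + 15% = 26.8%.

26.8%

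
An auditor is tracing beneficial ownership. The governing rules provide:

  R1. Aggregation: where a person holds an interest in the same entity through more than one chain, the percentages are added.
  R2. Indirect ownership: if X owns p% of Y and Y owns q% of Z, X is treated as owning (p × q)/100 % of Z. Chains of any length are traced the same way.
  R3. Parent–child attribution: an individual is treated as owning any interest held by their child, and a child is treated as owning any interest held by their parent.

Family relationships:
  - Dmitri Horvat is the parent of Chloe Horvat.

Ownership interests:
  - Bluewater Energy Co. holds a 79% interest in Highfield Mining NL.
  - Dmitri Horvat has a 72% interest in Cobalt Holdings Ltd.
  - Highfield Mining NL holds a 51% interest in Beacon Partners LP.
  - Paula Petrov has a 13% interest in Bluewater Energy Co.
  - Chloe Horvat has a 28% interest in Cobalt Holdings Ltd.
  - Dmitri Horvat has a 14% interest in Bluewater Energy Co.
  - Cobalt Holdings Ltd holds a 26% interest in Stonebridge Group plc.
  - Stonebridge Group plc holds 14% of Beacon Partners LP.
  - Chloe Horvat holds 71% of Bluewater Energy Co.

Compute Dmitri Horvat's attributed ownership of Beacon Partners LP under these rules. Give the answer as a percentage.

37.8865%

By parent–child attribution (R3), Dmitri Horvat is treated as also owning Chloe Horvat's interest in Cobalt Holdings Ltd, giving 72% + 28% = 100%.
By parent–child attribution (R3), Dmitri Horvat is treated as also owning Chloe Horvat's interest in Bluewater Energy Co, giving 14% + 71% = 85%.
Chain via Cobalt Holdings Ltd → Stonebridge Group plc (R2): 100% × 26% × 14% = 3.64% of Beacon Partners LP.
Chain via Bluewater Energy Co. → Highfield Mining NL (R2): 85% × 79% × 51% = 34.2465% of Beacon Partners LP.
Aggregating (R1): 3.64% + 34.2465% = 37.8865%.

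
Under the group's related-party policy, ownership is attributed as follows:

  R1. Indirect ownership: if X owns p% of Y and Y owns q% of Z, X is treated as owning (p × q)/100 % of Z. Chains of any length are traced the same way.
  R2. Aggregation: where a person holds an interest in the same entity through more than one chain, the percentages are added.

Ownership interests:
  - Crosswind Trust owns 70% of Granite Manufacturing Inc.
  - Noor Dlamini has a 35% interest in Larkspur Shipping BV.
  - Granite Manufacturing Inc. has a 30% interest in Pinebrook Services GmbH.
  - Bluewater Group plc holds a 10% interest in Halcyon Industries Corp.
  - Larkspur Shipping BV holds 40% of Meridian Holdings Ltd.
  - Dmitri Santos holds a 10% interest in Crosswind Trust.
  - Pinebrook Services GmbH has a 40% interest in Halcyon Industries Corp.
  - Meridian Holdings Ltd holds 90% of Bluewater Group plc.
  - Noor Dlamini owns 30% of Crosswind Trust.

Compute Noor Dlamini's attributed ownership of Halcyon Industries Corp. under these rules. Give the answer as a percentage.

Chain via Crosswind Trust → Granite Manufacturing Inc. → Pinebrook Services GmbH (R1): 30% × 70% × 30% × 40% = 2.52% of Halcyon Industries Corp.
Chain via Larkspur Shipping BV → Meridian Holdings Ltd → Bluewater Group plc (R1): 35% × 40% × 90% × 10% = 1.26% of Halcyon Industries Corp.
Aggregating (R2): 2.52% + 1.26% = 3.78%.

3.78%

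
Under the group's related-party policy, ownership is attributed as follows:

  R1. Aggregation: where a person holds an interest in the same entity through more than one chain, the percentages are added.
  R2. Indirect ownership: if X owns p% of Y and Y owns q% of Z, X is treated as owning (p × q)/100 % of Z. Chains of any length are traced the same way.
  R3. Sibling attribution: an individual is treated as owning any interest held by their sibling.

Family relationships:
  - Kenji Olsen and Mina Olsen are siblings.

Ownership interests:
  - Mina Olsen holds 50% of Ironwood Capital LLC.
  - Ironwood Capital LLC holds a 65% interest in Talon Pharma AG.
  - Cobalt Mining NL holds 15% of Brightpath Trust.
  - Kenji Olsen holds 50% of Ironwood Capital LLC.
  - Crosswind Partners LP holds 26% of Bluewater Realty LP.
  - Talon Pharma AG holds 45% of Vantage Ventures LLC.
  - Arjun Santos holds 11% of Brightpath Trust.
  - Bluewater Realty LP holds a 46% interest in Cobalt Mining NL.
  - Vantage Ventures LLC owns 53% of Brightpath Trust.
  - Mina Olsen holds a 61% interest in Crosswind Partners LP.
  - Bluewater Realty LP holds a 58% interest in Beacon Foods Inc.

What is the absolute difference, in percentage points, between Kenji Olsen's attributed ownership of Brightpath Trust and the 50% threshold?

By sibling attribution (R3), Kenji Olsen is treated as also owning Mina Olsen's interest in Ironwood Capital LLC, giving 50% + 50% = 100%.
By sibling attribution (R3), Kenji Olsen is treated as owning Mina Olsen's 61% interest in Crosswind Partners LP.
Chain via Ironwood Capital LLC → Talon Pharma AG → Vantage Ventures LLC (R2): 100% × 65% × 45% × 53% = 15.5025% of Brightpath Trust.
Chain via Crosswind Partners LP → Bluewater Realty LP → Cobalt Mining NL (R2): 61% × 26% × 46% × 15% = 1.09434% of Brightpath Trust.
Aggregating (R1): 15.5025% + 1.09434% = 16.59684%.
16.59684% falls short of the 50% threshold by 33.40316 percentage points.

33.40316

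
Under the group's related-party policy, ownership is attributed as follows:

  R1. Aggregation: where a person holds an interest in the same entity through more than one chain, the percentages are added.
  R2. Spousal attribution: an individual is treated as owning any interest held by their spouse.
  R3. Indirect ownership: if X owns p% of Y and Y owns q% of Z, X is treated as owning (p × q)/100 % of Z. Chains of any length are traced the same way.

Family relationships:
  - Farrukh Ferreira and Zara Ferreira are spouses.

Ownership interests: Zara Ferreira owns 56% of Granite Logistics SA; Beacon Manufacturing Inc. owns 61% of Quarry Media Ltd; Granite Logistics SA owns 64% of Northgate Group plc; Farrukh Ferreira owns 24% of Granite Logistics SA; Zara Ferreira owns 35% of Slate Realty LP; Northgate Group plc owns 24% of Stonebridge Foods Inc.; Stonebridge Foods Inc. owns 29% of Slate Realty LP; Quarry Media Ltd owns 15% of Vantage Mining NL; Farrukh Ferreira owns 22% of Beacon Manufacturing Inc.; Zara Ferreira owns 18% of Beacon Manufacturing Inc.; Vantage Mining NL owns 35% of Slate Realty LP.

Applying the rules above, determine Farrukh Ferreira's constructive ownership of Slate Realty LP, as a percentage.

By spousal attribution (R2), Farrukh Ferreira is treated as also owning Zara Ferreira's interest in Beacon Manufacturing Inc, giving 22% + 18% = 40%.
By spousal attribution (R2), Farrukh Ferreira is treated as also owning Zara Ferreira's interest in Granite Logistics SA, giving 24% + 56% = 80%.
By spousal attribution (R2), Farrukh Ferreira is treated as owning Zara Ferreira's 35% interest in Slate Realty LP.
Chain via Beacon Manufacturing Inc. → Quarry Media Ltd → Vantage Mining NL (R3): 40% × 61% × 15% × 35% = 1.281% of Slate Realty LP.
Chain via Granite Logistics SA → Northgate Group plc → Stonebridge Foods Inc. (R3): 80% × 64% × 24% × 29% = 3.56352% of Slate Realty LP.
Direct interest in Slate Realty LP: 35%.
Aggregating (R1): 1.281% + 3.56352% + 35% = 39.84452%.

39.84452%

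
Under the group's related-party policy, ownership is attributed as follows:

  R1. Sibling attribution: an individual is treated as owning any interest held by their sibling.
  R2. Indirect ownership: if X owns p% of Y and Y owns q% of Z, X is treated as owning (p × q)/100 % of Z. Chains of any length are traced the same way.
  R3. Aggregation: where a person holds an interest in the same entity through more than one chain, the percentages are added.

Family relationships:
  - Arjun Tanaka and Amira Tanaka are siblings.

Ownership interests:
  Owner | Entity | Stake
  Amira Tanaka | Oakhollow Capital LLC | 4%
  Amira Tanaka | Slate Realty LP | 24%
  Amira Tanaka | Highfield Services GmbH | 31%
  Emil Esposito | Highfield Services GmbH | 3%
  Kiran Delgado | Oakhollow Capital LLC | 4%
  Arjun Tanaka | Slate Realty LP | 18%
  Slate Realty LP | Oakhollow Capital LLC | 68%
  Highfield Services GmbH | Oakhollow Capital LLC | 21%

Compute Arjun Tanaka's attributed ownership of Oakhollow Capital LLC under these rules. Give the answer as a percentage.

By sibling attribution (R1), Arjun Tanaka is treated as also owning Amira Tanaka's interest in Slate Realty LP, giving 18% + 24% = 42%.
By sibling attribution (R1), Arjun Tanaka is treated as owning Amira Tanaka's 31% interest in Highfield Services GmbH.
By sibling attribution (R1), Arjun Tanaka is treated as owning Amira Tanaka's 4% interest in Oakhollow Capital LLC.
Chain via Slate Realty LP (R2): 42% × 68% = 28.56% of Oakhollow Capital LLC.
Chain via Highfield Services GmbH (R2): 31% × 21% = 6.51% of Oakhollow Capital LLC.
Direct interest in Oakhollow Capital LLC: 4%.
Aggregating (R3): 28.56% + 6.51% + 4% = 39.07%.

39.07%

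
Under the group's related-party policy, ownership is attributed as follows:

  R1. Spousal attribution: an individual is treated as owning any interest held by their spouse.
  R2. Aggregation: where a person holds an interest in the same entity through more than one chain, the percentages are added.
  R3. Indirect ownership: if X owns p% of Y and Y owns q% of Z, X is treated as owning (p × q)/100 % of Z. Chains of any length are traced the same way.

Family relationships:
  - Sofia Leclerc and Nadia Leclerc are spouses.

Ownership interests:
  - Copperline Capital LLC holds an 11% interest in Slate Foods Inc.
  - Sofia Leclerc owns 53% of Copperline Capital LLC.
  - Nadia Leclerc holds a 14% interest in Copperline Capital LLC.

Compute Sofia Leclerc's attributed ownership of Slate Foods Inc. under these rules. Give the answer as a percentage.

By spousal attribution (R1), Sofia Leclerc is treated as also owning Nadia Leclerc's interest in Copperline Capital LLC, giving 53% + 14% = 67%.
Chain via Copperline Capital LLC (R3): 67% × 11% = 7.37% of Slate Foods Inc.

7.37%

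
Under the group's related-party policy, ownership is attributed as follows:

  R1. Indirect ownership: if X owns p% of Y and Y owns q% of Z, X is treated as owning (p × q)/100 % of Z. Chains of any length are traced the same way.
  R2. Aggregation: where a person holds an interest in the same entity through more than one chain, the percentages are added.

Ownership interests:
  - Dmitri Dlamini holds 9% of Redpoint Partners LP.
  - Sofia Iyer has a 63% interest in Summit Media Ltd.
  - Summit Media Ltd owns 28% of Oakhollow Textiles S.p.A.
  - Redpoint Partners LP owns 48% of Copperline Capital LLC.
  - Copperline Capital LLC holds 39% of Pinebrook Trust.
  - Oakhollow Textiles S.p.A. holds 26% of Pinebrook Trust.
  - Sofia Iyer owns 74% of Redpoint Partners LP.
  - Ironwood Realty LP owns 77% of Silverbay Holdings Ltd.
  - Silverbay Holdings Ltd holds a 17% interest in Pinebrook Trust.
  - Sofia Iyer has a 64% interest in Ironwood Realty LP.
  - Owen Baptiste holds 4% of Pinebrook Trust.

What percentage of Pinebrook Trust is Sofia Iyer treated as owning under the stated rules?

26.8168%

Chain via Summit Media Ltd → Oakhollow Textiles S.p.A. (R1): 63% × 28% × 26% = 4.5864% of Pinebrook Trust.
Chain via Redpoint Partners LP → Copperline Capital LLC (R1): 74% × 48% × 39% = 13.8528% of Pinebrook Trust.
Chain via Ironwood Realty LP → Silverbay Holdings Ltd (R1): 64% × 77% × 17% = 8.3776% of Pinebrook Trust.
Aggregating (R2): 4.5864% + 13.8528% + 8.3776% = 26.8168%.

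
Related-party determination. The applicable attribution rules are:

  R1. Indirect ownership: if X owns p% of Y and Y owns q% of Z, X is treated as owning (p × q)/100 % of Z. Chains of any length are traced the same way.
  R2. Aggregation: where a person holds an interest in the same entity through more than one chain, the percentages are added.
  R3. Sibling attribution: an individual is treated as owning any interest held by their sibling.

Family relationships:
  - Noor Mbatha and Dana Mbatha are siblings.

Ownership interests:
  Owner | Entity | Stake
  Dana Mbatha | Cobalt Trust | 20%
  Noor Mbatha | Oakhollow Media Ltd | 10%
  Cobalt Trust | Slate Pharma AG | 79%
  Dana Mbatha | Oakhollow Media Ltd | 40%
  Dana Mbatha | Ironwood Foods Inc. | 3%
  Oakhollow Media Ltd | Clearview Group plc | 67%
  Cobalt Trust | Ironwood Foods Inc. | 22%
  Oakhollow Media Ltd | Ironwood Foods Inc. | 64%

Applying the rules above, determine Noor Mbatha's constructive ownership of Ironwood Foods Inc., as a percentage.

39.4%

By sibling attribution (R3), Noor Mbatha is treated as also owning Dana Mbatha's interest in Oakhollow Media Ltd, giving 10% + 40% = 50%.
By sibling attribution (R3), Noor Mbatha is treated as owning Dana Mbatha's 20% interest in Cobalt Trust.
By sibling attribution (R3), Noor Mbatha is treated as owning Dana Mbatha's 3% interest in Ironwood Foods Inc.
Chain via Oakhollow Media Ltd (R1): 50% × 64% = 32% of Ironwood Foods Inc.
Chain via Cobalt Trust (R1): 20% × 22% = 4.4% of Ironwood Foods Inc.
Direct interest in Ironwood Foods Inc: 3%.
Aggregating (R2): 32% + 4.4% + 3% = 39.4%.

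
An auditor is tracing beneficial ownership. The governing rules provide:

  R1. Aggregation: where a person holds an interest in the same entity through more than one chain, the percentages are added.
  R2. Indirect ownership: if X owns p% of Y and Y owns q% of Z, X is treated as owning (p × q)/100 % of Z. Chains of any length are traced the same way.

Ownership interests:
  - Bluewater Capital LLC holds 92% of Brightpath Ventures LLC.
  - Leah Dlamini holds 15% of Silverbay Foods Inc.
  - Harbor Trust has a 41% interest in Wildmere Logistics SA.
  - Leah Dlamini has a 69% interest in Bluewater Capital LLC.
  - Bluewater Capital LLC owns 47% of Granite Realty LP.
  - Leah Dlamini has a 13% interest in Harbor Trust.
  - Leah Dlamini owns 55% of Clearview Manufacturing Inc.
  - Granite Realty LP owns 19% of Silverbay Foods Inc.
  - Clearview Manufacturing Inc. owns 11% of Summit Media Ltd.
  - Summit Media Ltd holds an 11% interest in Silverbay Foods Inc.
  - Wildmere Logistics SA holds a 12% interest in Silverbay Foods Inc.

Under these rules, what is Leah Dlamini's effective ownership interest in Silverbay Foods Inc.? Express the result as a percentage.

22.4668%

Chain via Clearview Manufacturing Inc. → Summit Media Ltd (R2): 55% × 11% × 11% = 0.6655% of Silverbay Foods Inc.
Chain via Harbor Trust → Wildmere Logistics SA (R2): 13% × 41% × 12% = 0.6396% of Silverbay Foods Inc.
Chain via Bluewater Capital LLC → Granite Realty LP (R2): 69% × 47% × 19% = 6.1617% of Silverbay Foods Inc.
Direct interest in Silverbay Foods Inc: 15%.
Aggregating (R1): 0.6655% + 0.6396% + 6.1617% + 15% = 22.4668%.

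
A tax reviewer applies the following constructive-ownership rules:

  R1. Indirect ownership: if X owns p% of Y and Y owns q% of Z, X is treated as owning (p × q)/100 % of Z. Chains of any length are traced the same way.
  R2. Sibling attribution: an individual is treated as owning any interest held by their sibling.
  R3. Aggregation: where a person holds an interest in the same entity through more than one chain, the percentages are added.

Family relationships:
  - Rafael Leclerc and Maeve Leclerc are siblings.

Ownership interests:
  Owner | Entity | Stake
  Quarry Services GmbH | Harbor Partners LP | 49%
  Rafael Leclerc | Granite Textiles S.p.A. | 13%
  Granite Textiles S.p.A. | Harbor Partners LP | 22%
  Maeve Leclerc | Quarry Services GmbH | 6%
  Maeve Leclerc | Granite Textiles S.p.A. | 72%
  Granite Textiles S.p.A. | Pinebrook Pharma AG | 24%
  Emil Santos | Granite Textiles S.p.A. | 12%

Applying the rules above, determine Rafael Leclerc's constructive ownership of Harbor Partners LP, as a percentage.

By sibling attribution (R2), Rafael Leclerc is treated as also owning Maeve Leclerc's interest in Granite Textiles S.p.A, giving 13% + 72% = 85%.
By sibling attribution (R2), Rafael Leclerc is treated as owning Maeve Leclerc's 6% interest in Quarry Services GmbH.
Chain via Granite Textiles S.p.A. (R1): 85% × 22% = 18.7% of Harbor Partners LP.
Chain via Quarry Services GmbH (R1): 6% × 49% = 2.94% of Harbor Partners LP.
Aggregating (R3): 18.7% + 2.94% = 21.64%.

21.64%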